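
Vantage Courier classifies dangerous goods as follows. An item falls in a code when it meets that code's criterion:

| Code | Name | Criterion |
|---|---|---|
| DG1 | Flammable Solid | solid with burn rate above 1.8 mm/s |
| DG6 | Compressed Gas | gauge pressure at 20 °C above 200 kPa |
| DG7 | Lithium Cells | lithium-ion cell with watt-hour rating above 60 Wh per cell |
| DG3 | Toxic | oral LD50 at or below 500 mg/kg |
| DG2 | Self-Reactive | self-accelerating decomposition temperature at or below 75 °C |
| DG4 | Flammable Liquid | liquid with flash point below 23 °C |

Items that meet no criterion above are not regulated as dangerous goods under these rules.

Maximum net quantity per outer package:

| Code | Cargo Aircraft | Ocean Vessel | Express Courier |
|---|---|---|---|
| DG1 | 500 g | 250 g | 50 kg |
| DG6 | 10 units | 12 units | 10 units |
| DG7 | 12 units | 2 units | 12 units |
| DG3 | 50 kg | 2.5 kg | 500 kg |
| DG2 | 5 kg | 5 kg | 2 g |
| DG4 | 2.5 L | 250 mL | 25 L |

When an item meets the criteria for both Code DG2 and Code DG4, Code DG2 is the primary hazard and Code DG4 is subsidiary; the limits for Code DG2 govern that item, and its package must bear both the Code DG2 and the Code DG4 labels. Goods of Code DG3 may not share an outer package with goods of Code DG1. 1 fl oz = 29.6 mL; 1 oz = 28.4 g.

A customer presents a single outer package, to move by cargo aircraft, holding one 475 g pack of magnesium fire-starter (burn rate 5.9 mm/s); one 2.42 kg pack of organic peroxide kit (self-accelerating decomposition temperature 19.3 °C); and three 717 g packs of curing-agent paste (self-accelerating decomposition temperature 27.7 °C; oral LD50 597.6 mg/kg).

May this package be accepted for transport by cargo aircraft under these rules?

The magnesium fire-starter has burn rate 5.9 mm/s, which is > 1.8 mm/s, so it is Code DG1 (Flammable Solid).
With self-accelerating decomposition temperature 19.3 °C (≤ 75 °C), the organic peroxide kit falls in Code DG2.
Self-accelerating decomposition temperature 27.7 °C meets the Code DG2 criterion (Self-Reactive), so the curing-agent paste is Code DG2.
Total Code DG2: 2.42 kg + (three 717 g packs = 2.151 kg) = 4.571 kg.
That is within the Code DG2 cargo aircraft limit of 5 kg.
Code DG1 quantity: 475 g.
475 g is within the cargo aircraft limit of 500 g for Code DG1.
The segregation rule (Code DG3 with Code DG1) does not apply to Code DG2 with Code DG1.
Every hazard code is within its cargo aircraft limit and no segregation rule is violated.

Yes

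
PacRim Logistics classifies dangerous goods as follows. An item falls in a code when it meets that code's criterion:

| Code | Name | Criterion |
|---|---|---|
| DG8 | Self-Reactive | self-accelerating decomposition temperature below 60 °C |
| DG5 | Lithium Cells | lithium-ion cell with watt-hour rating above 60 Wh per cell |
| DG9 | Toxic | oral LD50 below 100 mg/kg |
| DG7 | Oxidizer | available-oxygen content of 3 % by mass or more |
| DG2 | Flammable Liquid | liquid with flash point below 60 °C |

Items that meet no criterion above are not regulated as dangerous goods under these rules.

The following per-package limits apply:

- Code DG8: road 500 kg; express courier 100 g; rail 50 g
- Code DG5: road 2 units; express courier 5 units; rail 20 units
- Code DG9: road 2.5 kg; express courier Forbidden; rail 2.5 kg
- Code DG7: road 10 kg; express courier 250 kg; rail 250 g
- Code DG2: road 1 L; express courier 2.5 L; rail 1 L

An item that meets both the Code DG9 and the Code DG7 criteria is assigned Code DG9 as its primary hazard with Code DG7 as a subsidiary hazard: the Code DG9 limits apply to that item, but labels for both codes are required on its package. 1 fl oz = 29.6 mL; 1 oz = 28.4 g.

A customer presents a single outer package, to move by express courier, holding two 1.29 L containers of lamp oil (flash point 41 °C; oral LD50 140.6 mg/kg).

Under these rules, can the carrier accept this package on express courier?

The lamp oil has flash point 41 °C, which is < 60 °C, so it is Code DG2 (Flammable Liquid).
Code DG2 quantity: two 1.29 L containers = 2.58 L.
That exceeds the Code DG2 express courier limit of 2.5 L.

No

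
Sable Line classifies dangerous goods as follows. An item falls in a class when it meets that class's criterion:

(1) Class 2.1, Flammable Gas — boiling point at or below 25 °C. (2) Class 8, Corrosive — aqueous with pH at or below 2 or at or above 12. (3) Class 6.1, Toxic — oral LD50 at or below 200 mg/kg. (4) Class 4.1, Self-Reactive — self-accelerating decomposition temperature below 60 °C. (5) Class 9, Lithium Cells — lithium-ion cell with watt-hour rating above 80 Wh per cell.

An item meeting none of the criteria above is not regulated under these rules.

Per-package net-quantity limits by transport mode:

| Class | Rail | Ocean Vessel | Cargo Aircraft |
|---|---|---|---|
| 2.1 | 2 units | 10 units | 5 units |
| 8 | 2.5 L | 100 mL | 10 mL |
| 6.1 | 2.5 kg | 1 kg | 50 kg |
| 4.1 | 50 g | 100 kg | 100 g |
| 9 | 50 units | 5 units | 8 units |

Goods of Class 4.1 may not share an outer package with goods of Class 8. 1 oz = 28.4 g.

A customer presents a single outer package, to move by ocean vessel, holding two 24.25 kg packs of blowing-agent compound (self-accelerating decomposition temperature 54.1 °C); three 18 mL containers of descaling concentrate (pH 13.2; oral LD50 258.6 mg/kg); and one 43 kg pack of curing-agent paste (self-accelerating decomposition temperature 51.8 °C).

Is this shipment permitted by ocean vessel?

The blowing-agent compound has self-accelerating decomposition temperature 54.1 °C, which is < 60 °C, so it is Class 4.1 (Self-Reactive).
Descaling concentrate: pH 13.2 ≥ 12 → Class 8 (Corrosive).
Self-accelerating decomposition temperature 51.8 °C meets the Class 4.1 criterion (Self-Reactive), so the curing-agent paste is Class 4.1.
Class 4.1 net quantity: (two 24.25 kg packs = 48.5 kg) + 43 kg = 91.5 kg.
91.5 kg is within the ocean vessel limit of 100 kg for Class 4.1.
Class 8 quantity: three 18 mL containers = 54 mL.
That is within the Class 8 ocean vessel limit of 100 mL.
Class 4.1 and Class 8 may not share an outer package.

No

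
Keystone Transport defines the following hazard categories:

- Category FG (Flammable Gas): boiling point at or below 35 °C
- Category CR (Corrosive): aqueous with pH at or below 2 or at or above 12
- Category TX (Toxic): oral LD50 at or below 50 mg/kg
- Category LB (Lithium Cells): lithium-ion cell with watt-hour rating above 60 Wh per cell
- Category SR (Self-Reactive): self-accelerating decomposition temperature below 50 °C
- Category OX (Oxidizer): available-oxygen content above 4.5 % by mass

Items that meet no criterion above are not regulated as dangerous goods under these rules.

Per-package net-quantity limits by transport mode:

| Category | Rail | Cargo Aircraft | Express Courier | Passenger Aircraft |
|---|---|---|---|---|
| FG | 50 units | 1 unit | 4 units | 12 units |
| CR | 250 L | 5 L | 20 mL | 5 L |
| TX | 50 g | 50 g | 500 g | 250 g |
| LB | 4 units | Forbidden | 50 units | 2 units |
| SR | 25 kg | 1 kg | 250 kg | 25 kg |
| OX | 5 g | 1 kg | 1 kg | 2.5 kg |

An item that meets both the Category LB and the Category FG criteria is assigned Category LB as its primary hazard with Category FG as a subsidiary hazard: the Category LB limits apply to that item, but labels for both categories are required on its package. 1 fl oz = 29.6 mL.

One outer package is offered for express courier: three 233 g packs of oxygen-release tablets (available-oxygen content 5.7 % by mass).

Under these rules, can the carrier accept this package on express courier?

Oxygen-release tablets: available-oxygen content 5.7 % by mass > 4.5 % by mass → Category OX (Oxidizer).
Category OX quantity: three 233 g packs = 699 g.
699 g ≤ 1 kg (express courier limit, Category OX) — within limit.

Yes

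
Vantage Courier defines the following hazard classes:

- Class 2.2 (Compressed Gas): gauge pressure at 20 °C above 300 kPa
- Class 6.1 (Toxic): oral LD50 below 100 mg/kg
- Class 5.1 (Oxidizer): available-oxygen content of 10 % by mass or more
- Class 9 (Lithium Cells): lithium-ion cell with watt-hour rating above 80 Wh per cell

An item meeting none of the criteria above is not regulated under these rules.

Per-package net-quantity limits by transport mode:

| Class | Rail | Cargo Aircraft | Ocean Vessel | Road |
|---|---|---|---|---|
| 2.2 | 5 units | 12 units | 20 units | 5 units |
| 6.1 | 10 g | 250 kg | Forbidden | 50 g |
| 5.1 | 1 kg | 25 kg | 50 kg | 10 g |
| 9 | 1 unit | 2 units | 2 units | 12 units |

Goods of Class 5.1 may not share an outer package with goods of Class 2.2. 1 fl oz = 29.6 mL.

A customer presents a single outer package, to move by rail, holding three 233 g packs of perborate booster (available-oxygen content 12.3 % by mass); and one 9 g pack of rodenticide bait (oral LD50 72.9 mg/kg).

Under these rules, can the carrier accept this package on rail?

With available-oxygen content 12.3 % by mass (≥ 10 % by mass), the perborate booster falls in Class 5.1.
With oral LD50 72.9 mg/kg (< 100 mg/kg), the rodenticide bait falls in Class 6.1.
Class 5.1 quantity: three 233 g packs = 699 g.
699 g ≤ 1 kg (rail limit, Class 5.1) — within limit.
Class 6.1 quantity: 9 g.
9 g is within the rail limit of 10 g for Class 6.1.
The segregation rule (Class 5.1 with Class 2.2) does not apply to Class 5.1 with Class 6.1.
Every hazard class is within its rail limit and no segregation rule is violated.

Yes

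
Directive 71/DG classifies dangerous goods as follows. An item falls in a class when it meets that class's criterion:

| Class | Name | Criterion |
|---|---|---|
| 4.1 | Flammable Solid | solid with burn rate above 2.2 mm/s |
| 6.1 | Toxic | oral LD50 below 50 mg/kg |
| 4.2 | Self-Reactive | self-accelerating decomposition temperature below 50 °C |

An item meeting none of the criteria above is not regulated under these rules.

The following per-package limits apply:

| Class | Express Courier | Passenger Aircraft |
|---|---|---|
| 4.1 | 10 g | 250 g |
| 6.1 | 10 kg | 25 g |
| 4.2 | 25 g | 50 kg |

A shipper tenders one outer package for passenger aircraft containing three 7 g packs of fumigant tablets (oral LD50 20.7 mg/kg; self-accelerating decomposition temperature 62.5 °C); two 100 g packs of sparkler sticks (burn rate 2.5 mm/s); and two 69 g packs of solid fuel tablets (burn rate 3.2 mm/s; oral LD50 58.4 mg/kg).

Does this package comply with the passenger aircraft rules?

The fumigant tablets have oral LD50 20.7 mg/kg, which is < 50 mg/kg, so they are Class 6.1 (Toxic).
Sparkler sticks: burn rate 2.5 mm/s > 2.2 mm/s → Class 4.1 (Flammable Solid).
With burn rate 3.2 mm/s (> 2.2 mm/s), the solid fuel tablets fall in Class 4.1.
Class 4.1 net quantity: (two 100 g packs = 200 g) + (two 69 g packs = 138 g) = 338 g.
That exceeds the Class 4.1 passenger aircraft limit of 250 g.
Class 6.1 quantity: three 7 g packs = 21 g.
21 g ≤ 25 g (passenger aircraft limit, Class 6.1) — within limit.

No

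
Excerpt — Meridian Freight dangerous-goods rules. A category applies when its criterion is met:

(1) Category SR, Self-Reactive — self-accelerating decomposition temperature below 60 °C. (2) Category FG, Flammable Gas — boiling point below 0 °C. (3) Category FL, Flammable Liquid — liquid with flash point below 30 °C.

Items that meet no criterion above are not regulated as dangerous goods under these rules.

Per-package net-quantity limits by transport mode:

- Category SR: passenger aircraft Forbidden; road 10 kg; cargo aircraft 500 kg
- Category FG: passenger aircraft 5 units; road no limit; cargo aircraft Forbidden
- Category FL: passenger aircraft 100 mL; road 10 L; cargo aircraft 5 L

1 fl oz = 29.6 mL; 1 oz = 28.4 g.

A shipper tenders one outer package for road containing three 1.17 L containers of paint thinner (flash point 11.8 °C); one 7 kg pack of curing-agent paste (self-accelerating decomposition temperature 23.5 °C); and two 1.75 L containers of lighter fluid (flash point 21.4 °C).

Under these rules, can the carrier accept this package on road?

Yes

With flash point 11.8 °C (< 30 °C), the paint thinner falls in Category FL.
With self-accelerating decomposition temperature 23.5 °C (< 60 °C), the curing-agent paste falls in Category SR.
Lighter fluid: flash point 21.4 °C < 30 °C → Category FL (Flammable Liquid).
Category FL net quantity: (three 1.17 L containers = 3.51 L) + (two 1.75 L containers = 3.5 L) = 7.01 L.
That is within the Category FL road limit of 10 L.
Category SR quantity: 7 kg.
That is within the Category SR road limit of 10 kg.
Every hazard category is within its road limit and no segregation rule is violated.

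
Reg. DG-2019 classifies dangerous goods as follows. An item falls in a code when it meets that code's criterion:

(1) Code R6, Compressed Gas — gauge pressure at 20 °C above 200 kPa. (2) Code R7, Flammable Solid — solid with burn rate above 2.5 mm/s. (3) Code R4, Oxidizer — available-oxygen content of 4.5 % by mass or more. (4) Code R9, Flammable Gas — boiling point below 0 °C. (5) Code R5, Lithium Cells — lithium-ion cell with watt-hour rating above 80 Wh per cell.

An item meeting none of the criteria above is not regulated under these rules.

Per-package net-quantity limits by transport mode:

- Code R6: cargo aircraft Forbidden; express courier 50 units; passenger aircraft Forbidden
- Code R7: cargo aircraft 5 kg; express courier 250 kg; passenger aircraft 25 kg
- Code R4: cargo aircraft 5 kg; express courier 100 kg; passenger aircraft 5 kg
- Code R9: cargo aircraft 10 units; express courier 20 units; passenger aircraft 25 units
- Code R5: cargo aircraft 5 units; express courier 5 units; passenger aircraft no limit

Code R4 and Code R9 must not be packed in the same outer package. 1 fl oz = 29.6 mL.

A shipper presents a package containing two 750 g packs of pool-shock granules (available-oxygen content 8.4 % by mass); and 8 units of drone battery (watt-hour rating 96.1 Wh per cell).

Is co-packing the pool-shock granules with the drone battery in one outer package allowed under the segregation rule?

Yes

Pool-shock granules: available-oxygen content 8.4 % by mass ≥ 4.5 % by mass → Code R4 (Oxidizer).
With watt-hour rating 96.1 Wh per cell (> 80 Wh per cell), the drone battery falls in Code R5.
No segregation rule bars Code R4 with Code R5.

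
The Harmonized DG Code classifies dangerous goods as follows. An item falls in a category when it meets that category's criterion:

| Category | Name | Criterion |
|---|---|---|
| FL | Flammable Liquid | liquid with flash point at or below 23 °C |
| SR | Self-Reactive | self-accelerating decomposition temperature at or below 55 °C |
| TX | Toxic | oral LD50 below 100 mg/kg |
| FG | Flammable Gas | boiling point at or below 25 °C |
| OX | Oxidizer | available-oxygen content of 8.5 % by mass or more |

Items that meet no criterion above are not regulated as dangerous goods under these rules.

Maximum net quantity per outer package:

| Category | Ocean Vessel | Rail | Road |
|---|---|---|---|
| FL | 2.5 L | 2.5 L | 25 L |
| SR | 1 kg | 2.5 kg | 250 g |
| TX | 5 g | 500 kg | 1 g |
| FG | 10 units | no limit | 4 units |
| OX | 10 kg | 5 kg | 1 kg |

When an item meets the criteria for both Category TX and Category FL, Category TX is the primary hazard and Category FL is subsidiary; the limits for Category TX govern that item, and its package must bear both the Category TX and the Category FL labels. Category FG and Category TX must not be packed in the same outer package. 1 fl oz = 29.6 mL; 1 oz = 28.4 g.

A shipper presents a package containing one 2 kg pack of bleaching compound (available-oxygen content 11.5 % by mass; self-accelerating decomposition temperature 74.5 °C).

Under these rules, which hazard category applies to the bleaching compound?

Category OX

Bleaching compound: available-oxygen content 11.5 % by mass ≥ 8.5 % by mass → Category OX (Oxidizer).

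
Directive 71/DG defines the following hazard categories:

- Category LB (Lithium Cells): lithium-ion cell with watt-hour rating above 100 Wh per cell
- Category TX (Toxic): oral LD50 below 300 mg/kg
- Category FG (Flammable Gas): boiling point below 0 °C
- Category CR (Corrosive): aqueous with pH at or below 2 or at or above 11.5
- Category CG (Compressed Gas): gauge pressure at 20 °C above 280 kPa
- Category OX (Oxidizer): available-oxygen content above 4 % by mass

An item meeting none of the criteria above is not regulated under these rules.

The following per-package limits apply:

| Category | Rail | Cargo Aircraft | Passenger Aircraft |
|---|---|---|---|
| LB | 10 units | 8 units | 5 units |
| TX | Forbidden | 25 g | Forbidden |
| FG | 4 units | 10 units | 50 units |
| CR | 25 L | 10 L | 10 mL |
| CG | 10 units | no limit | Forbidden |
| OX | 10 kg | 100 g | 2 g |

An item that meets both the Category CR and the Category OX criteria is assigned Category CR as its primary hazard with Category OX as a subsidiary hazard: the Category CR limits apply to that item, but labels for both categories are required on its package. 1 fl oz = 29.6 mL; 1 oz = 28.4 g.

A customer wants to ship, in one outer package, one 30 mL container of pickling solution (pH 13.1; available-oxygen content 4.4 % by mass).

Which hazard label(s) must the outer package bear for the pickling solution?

pH 13.1 meets the Category CR criterion (Corrosive), so the pickling solution is Category CR.
The pickling solution has available-oxygen content 4.4 % by mass, which is > 4 % by mass, so it is Category OX (Oxidizer).
By the precedence rule Category CR is primary and Category OX is subsidiary, and that rule requires both labels on the package.

Category CR and OX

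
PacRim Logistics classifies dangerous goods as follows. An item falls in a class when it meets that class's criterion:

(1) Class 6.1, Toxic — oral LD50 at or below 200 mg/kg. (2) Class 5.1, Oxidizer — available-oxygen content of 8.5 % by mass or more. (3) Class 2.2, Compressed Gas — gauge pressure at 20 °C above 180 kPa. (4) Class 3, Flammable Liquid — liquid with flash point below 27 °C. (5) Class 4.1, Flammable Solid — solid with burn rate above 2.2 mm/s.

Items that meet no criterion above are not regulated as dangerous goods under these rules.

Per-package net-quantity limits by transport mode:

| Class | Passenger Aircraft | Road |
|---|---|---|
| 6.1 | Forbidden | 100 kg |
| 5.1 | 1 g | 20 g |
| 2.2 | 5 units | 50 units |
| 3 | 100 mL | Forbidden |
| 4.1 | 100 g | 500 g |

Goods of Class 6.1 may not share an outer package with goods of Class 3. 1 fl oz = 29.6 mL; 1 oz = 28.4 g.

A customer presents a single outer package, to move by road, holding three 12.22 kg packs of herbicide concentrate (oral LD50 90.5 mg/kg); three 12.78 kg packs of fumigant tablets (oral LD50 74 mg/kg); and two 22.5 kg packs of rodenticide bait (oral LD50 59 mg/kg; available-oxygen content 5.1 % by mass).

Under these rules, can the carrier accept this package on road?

No

With oral LD50 90.5 mg/kg (≤ 200 mg/kg), the herbicide concentrate falls in Class 6.1.
With oral LD50 74 mg/kg (≤ 200 mg/kg), the fumigant tablets fall in Class 6.1.
Oral LD50 59 mg/kg meets the Class 6.1 criterion (Toxic), so the rodenticide bait is Class 6.1.
Total Class 6.1: (three 12.22 kg packs = 36.66 kg) + (three 12.78 kg packs = 38.34 kg) + (two 22.5 kg packs = 45 kg) = 120 kg.
That exceeds the Class 6.1 road limit of 100 kg.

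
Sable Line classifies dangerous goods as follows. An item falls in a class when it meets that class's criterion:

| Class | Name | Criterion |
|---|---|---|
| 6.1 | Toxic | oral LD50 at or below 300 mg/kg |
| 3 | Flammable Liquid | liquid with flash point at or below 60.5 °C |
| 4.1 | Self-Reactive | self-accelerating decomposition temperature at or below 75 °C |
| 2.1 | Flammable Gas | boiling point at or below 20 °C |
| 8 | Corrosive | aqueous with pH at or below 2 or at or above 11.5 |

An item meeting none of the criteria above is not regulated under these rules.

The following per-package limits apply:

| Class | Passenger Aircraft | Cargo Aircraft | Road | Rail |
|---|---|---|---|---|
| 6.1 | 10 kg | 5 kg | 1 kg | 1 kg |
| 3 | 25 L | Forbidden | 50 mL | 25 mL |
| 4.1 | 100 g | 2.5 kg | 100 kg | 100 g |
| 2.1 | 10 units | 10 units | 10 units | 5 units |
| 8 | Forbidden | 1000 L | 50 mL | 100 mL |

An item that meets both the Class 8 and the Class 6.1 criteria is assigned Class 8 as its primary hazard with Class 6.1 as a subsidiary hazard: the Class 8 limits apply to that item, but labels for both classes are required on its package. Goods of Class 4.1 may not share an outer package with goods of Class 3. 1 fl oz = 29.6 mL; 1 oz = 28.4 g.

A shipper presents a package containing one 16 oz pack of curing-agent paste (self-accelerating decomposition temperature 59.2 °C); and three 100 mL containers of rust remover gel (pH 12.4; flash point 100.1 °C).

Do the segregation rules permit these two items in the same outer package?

Yes

Curing-agent paste: self-accelerating decomposition temperature 59.2 °C ≤ 75 °C → Class 4.1 (Self-Reactive).
pH 12.4 meets the Class 8 criterion (Corrosive), so the rust remover gel is Class 8.
No segregation rule bars Class 4.1 with Class 8.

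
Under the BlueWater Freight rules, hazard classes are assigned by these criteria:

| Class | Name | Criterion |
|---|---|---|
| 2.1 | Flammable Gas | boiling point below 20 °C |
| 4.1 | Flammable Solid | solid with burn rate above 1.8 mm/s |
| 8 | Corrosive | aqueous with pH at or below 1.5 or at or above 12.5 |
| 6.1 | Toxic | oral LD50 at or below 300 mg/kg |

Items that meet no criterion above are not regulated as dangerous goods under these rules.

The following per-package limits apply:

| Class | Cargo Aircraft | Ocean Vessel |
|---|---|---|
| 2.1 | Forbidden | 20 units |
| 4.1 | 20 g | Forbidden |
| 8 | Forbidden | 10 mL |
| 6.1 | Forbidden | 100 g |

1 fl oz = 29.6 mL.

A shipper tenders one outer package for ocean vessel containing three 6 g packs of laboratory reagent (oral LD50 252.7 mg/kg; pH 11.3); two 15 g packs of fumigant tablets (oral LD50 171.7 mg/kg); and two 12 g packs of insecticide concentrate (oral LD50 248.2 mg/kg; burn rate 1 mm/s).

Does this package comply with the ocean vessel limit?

Oral LD50 252.7 mg/kg meets the Class 6.1 criterion (Toxic), so the laboratory reagent is Class 6.1.
With oral LD50 171.7 mg/kg (≤ 300 mg/kg), the fumigant tablets fall in Class 6.1.
With oral LD50 248.2 mg/kg (≤ 300 mg/kg), the insecticide concentrate falls in Class 6.1.
Total Class 6.1: (three 6 g packs = 18 g) + (two 15 g packs = 30 g) + (two 12 g packs = 24 g) = 72 g.
72 g ≤ 100 g (ocean vessel limit, Class 6.1) — within limit.

Yes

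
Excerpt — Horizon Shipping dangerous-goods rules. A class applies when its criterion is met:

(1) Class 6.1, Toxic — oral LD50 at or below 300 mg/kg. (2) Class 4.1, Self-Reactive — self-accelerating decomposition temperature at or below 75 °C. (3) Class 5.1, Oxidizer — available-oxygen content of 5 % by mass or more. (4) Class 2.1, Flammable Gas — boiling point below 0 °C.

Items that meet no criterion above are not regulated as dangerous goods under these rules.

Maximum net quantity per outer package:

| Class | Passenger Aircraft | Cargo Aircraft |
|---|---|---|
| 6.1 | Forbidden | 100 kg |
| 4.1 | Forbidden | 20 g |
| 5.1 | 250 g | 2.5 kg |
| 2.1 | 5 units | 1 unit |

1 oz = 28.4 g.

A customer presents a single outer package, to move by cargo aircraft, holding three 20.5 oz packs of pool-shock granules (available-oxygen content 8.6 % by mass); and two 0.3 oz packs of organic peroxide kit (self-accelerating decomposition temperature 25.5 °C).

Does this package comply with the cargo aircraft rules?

Yes

Available-oxygen content 8.6 % by mass meets the Class 5.1 criterion (Oxidizer), so the pool-shock granules are Class 5.1.
Self-accelerating decomposition temperature 25.5 °C meets the Class 4.1 criterion (Self-Reactive), so the organic peroxide kit is Class 4.1.
Class 5.1 quantity: three 20.5 oz packs = 1746.6 g.
1746.6 g is within the cargo aircraft limit of 2.5 kg for Class 5.1.
Class 4.1 quantity: two 0.3 oz packs = 17.04 g.
17.04 g is within the cargo aircraft limit of 20 g for Class 4.1.
Every hazard class is within its cargo aircraft limit and no segregation rule is violated.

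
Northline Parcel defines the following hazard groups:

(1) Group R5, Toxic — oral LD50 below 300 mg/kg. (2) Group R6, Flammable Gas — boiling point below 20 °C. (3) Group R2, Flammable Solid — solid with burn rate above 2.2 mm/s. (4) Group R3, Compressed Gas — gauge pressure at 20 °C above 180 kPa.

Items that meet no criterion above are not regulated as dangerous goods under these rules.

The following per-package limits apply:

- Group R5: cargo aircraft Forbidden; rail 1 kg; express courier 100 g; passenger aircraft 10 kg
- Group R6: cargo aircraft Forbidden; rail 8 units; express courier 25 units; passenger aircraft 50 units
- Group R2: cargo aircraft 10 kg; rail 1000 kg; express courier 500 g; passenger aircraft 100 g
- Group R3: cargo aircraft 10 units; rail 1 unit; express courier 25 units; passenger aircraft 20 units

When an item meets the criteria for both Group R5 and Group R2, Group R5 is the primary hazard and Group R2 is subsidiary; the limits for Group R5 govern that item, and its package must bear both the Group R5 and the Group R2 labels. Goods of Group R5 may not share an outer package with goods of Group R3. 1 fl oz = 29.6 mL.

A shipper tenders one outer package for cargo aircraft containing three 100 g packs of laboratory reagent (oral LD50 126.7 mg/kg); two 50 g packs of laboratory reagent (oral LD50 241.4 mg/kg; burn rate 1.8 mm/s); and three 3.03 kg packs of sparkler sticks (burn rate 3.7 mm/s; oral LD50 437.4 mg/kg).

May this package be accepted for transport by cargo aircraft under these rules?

The laboratory reagent has oral LD50 126.7 mg/kg, which is < 300 mg/kg, so it is Group R5 (Toxic).
With oral LD50 241.4 mg/kg (< 300 mg/kg), the laboratory reagent falls in Group R5.
The sparkler sticks have burn rate 3.7 mm/s, which is > 2.2 mm/s, so they are Group R2 (Flammable Solid).
Group R5 net quantity: (three 100 g packs = 300 g) + (two 50 g packs = 100 g) = 400 g.
By cargo aircraft, Group R5 is Forbidden regardless of quantity.
Group R2 quantity: three 3.03 kg packs = 9.09 kg.
9.09 kg ≤ 10 kg (cargo aircraft limit, Group R2) — within limit.
The segregation rule (Group R5 with Group R3) does not apply to Group R5 with Group R2.

No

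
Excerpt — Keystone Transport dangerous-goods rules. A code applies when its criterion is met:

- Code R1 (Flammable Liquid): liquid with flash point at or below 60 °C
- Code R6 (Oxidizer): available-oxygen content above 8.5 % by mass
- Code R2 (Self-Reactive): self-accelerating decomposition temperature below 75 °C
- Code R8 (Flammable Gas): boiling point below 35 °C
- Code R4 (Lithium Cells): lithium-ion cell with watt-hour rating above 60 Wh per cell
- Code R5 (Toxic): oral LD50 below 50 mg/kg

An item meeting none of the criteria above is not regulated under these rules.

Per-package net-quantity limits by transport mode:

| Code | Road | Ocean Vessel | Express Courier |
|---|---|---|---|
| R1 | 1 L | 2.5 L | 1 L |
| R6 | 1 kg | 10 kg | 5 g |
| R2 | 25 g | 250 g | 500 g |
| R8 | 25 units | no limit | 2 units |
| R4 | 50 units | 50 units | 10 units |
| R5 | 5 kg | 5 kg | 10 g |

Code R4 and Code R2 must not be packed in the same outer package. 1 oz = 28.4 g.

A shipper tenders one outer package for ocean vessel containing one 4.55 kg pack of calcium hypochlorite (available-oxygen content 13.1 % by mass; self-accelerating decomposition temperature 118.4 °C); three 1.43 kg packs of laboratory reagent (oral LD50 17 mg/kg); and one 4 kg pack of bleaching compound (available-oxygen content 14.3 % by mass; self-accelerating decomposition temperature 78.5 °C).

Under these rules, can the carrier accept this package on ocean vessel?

Yes

With available-oxygen content 13.1 % by mass (> 8.5 % by mass), the calcium hypochlorite falls in Code R6.
With oral LD50 17 mg/kg (< 50 mg/kg), the laboratory reagent falls in Code R5.
The bleaching compound has available-oxygen content 14.3 % by mass, which is > 8.5 % by mass, so it is Code R6 (Oxidizer).
Code R6 net quantity: 4.55 kg + 4 kg = 8.55 kg.
8.55 kg ≤ 10 kg (ocean vessel limit, Code R6) — within limit.
Code R5 quantity: three 1.43 kg packs = 4.29 kg.
4.29 kg ≤ 5 kg (ocean vessel limit, Code R5) — within limit.
The segregation rule (Code R4 with Code R2) does not apply to Code R6 with Code R5.
Every hazard code is within its ocean vessel limit and no segregation rule is violated.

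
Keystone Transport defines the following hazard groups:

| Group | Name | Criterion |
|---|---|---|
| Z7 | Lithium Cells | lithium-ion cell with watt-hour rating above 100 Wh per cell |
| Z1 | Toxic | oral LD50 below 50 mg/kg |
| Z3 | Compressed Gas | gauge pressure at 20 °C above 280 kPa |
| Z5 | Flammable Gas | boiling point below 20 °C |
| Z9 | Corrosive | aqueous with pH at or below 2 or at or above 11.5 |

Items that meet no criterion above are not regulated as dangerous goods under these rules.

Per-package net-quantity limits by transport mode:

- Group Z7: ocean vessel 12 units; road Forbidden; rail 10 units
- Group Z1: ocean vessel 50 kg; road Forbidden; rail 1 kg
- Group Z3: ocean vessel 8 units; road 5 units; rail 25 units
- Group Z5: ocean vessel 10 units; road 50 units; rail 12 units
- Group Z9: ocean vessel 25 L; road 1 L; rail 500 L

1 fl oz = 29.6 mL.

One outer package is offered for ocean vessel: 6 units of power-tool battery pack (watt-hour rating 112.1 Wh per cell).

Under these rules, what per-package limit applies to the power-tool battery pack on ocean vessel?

12 units

Watt-hour rating 112.1 Wh per cell meets the Group Z7 criterion (Lithium Cells), so the power-tool battery pack is Group Z7.
The ocean vessel limit for Group Z7 is 12 units.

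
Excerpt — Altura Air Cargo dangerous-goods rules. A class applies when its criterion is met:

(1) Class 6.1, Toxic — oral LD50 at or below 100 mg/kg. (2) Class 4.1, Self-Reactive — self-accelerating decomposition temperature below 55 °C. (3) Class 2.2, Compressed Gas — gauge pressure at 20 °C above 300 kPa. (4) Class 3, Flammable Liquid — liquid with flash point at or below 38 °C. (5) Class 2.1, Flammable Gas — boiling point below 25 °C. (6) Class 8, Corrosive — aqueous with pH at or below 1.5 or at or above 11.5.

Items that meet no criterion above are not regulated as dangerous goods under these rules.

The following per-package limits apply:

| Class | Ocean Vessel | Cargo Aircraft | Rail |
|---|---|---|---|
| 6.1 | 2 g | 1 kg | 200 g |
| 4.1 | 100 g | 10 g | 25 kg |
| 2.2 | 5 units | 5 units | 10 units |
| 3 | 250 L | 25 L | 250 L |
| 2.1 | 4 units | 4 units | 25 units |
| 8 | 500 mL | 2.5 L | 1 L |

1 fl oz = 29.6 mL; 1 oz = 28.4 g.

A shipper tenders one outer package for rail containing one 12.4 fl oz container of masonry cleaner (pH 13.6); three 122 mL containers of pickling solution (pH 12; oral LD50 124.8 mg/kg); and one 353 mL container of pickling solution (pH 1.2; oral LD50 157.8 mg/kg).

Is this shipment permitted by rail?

No

Masonry cleaner: pH 13.6 ≥ 11.5 → Class 8 (Corrosive).
pH 12 meets the Class 8 criterion (Corrosive), so the pickling solution is Class 8.
With pH 1.2 (≤ 1.5), the pickling solution falls in Class 8.
Class 8 net quantity: (one 12.4 fl oz container = 367.04 mL) + (three 122 mL containers = 366 mL) + 353 mL = 1086.04 mL.
1086.04 mL > 1 L (rail limit, Class 8) — over the limit.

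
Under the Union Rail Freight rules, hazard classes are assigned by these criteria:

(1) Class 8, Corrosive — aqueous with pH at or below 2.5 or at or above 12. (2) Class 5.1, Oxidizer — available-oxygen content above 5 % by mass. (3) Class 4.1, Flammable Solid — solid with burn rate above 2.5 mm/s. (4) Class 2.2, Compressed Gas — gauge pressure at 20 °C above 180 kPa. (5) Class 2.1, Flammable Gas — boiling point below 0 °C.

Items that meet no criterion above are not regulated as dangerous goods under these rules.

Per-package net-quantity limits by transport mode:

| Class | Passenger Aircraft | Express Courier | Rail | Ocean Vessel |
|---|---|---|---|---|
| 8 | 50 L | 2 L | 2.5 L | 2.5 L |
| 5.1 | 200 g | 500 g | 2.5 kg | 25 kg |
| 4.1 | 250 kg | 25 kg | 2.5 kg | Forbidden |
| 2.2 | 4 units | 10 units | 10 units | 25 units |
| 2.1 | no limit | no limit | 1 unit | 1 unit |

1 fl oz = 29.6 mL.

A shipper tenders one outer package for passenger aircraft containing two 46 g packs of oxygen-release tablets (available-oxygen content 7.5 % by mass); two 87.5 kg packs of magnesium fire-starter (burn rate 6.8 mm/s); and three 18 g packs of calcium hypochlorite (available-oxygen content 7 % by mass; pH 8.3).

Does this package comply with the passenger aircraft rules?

Yes

Oxygen-release tablets: available-oxygen content 7.5 % by mass > 5 % by mass → Class 5.1 (Oxidizer).
With burn rate 6.8 mm/s (> 2.5 mm/s), the magnesium fire-starter falls in Class 4.1.
With available-oxygen content 7 % by mass (> 5 % by mass), the calcium hypochlorite falls in Class 5.1.
Total Class 5.1: (two 46 g packs = 92 g) + (three 18 g packs = 54 g) = 146 g.
146 g ≤ 200 g (passenger aircraft limit, Class 5.1) — within limit.
Class 4.1 quantity: two 87.5 kg packs = 175 kg.
175 kg ≤ 250 kg (passenger aircraft limit, Class 4.1) — within limit.
Every hazard class is within its passenger aircraft limit and no segregation rule is violated.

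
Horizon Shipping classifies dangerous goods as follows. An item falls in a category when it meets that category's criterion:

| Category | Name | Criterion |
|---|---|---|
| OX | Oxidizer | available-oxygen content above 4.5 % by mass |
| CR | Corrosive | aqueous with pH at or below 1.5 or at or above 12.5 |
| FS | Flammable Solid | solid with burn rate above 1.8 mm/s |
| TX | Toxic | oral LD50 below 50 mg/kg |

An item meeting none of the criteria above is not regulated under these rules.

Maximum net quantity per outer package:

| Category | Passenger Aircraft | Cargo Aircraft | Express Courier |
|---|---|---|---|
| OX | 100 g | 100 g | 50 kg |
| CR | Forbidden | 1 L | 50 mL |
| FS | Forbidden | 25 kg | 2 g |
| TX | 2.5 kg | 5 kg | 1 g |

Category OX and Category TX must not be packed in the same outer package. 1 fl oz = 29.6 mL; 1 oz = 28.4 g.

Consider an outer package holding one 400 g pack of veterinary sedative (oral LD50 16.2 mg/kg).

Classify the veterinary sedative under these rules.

With oral LD50 16.2 mg/kg (< 50 mg/kg), the veterinary sedative falls in Category TX.

Category TX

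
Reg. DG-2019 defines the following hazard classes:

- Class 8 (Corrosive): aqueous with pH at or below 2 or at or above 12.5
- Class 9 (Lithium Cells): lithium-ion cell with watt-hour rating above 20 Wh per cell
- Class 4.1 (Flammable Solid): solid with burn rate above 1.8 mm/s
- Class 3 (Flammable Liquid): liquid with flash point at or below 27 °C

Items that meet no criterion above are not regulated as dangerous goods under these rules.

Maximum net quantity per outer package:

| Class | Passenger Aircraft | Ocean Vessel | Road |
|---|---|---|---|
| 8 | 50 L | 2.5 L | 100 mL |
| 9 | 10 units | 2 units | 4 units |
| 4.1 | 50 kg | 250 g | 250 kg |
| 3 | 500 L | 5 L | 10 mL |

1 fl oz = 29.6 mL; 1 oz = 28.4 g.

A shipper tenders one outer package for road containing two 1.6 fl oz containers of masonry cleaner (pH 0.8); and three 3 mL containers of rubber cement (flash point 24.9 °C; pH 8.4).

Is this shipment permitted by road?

The masonry cleaner has pH 0.8, which is ≤ 2, so it is Class 8 (Corrosive).
Flash point 24.9 °C meets the Class 3 criterion (Flammable Liquid), so the rubber cement is Class 3.
Class 3 quantity: three 3 mL containers = 9 mL.
That is within the Class 3 road limit of 10 mL.
Class 8 quantity: two 1.6 fl oz containers = 94.72 mL.
That is within the Class 8 road limit of 100 mL.
Every hazard class is within its road limit and no segregation rule is violated.

Yes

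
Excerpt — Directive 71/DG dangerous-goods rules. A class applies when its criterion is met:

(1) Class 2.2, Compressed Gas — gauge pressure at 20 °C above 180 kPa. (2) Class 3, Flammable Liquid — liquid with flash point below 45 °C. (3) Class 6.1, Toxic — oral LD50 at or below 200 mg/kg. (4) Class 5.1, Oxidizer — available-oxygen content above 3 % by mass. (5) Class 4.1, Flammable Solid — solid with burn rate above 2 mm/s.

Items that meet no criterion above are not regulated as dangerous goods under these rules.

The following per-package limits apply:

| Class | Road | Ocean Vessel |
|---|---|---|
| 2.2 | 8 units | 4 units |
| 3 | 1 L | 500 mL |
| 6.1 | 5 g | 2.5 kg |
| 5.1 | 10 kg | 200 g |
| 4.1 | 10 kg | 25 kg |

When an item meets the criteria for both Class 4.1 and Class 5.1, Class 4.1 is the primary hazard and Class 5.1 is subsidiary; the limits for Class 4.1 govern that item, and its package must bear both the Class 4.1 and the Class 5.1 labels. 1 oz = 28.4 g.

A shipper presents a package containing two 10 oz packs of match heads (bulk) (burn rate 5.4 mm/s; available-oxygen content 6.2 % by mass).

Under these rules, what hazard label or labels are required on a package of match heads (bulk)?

Class 4.1 and 5.1

Burn rate 5.4 mm/s meets the Class 4.1 criterion (Flammable Solid), so the match heads (bulk) are Class 4.1.
Match heads (bulk): available-oxygen content 6.2 % by mass > 3 % by mass → Class 5.1 (Oxidizer).
By the precedence rule Class 4.1 is primary and Class 5.1 is subsidiary, and that rule requires both labels on the package.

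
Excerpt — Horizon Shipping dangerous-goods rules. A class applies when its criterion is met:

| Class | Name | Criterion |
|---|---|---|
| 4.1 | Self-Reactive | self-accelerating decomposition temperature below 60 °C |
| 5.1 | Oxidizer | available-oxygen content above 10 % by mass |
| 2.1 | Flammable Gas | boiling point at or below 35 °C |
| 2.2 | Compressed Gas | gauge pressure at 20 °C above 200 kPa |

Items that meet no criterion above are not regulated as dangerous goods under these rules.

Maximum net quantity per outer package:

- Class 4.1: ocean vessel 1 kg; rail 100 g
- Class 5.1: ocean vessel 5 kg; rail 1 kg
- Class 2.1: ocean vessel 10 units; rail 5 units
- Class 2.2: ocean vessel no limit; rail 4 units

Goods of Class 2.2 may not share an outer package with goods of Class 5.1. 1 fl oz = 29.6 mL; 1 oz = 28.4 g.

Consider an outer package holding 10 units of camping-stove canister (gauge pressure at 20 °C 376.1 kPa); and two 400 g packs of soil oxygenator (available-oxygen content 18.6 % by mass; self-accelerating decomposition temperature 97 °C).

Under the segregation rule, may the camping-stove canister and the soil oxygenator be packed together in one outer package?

With gauge pressure at 20 °C 376.1 kPa (> 200 kPa), the camping-stove canister falls in Class 2.2.
The soil oxygenator has available-oxygen content 18.6 % by mass, which is > 10 % by mass, so it is Class 5.1 (Oxidizer).
Class 2.2 and Class 5.1 may not share an outer package.

No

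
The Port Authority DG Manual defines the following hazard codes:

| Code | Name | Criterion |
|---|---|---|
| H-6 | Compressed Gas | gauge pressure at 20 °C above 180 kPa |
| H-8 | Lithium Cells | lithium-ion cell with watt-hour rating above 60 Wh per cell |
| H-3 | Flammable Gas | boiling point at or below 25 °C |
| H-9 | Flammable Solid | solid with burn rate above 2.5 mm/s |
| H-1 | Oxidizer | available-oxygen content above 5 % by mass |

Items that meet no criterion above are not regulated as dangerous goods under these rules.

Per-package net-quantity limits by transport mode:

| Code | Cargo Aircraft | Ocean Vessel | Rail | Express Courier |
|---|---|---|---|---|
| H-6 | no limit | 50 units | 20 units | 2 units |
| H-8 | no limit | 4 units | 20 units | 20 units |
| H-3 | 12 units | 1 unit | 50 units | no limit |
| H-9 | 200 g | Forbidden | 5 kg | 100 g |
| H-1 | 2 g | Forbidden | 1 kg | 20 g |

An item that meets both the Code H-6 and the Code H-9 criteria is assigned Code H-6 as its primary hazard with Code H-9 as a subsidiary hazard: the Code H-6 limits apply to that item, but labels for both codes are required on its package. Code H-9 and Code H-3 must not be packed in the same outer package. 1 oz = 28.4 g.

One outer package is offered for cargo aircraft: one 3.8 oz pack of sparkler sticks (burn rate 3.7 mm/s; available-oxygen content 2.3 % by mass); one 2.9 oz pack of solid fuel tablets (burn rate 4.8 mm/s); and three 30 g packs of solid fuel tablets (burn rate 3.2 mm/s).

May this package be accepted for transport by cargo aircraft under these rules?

The sparkler sticks have burn rate 3.7 mm/s, which is > 2.5 mm/s, so they are Code H-9 (Flammable Solid).
The solid fuel tablets have burn rate 4.8 mm/s, which is > 2.5 mm/s, so they are Code H-9 (Flammable Solid).
With burn rate 3.2 mm/s (> 2.5 mm/s), the solid fuel tablets fall in Code H-9.
Total Code H-9: (one 3.8 oz pack = 107.92 g) + (one 2.9 oz pack = 82.36 g) + (three 30 g packs = 90 g) = 280.28 g.
That exceeds the Code H-9 cargo aircraft limit of 200 g.

No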